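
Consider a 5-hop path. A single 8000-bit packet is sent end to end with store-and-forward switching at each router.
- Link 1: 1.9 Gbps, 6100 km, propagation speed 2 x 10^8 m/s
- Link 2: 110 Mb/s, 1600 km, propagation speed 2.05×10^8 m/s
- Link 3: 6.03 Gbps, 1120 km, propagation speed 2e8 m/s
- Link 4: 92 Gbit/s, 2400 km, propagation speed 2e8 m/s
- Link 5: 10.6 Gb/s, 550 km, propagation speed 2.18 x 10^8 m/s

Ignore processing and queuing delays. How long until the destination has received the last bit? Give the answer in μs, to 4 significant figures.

58510 μs

Transmission delays (L/R per hop): 4.21053, 72.7273, 1.3267, 0.0869565, 0.754717 μs; sum = 79.1062 μs.
Propagation delays (d/s per hop): 30500, 7804.88, 5600, 12000, 2522.94 μs; sum = 58427.8 μs.
End-to-end = 58510 μs.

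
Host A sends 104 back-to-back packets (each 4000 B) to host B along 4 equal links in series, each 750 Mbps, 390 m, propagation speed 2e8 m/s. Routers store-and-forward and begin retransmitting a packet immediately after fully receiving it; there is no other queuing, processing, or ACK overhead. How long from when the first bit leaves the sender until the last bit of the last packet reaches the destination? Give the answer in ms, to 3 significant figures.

Per-hop transmission t_tx = L/R = 32000/750000000 = 0.0426667 ms.
Per-hop propagation t_prop = 390/200000000 = 0.00195 ms.
Pipeline fill: first packet needs 4·t_tx to clear all hops; remaining 103 packets each add one t_tx.
Total = (4+104-1)·t_tx + 4·t_prop = 107·0.0426667 + 4·0.00195 = 4.57 ms.

4.57 ms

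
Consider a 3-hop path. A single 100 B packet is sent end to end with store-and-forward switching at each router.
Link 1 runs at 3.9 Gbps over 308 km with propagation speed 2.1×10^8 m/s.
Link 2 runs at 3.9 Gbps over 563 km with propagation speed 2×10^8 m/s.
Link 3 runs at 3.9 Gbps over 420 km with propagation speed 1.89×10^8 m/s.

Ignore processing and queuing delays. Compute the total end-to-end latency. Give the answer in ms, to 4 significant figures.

L = 100 × 8 = 800 bits.
Transmission delay per hop = L/R = 800/3900000000 = 0.000205128 ms; 3 hops → 0.000615385 ms.
Propagation delays (d/s per hop): 1.46667, 2.815, 2.22222 ms; sum = 6.50389 ms.
End-to-end = 6.505 ms.

6.505 ms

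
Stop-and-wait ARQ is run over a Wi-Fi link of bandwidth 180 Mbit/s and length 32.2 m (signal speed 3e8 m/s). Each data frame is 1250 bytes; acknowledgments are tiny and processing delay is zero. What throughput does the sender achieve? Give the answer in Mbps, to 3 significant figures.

179 Mbps

t_tx = L/R = 10000/180000000 = 5.55556e-05 s.
t_prop = 32.2/300000000 = 1.07333e-07 s; RTT = 2.14667e-07 s.
Cycle = t_tx + RTT = 5.57702e-05 s.
Throughput = L / cycle = 10000 / 5.57702e-05 = 179 Mbps.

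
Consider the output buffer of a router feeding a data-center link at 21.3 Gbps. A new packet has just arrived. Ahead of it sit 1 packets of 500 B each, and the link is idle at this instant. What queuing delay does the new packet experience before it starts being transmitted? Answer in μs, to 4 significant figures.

0.1878 μs

Each queued packet: L/R = 4000/21300000000 = 0.187793 μs.
1 queued → 0.187793 μs.
Queuing delay = 0.1878 μs.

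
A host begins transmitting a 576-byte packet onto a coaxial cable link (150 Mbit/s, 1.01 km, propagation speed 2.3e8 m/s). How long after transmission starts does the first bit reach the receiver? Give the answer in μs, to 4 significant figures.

4.391 μs

First bit experiences only propagation delay: d/s = 1010/2.3e+08 = 4.391 μs.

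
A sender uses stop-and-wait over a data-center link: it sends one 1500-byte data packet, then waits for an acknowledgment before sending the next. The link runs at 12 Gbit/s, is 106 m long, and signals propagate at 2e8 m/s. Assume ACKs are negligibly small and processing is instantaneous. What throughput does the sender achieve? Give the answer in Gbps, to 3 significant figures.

t_tx = L/R = 12000/12000000000 = 1e-06 s.
t_prop = 106/200000000 = 5.3e-07 s; RTT = 1.06e-06 s.
Cycle = t_tx + RTT = 2.06e-06 s.
Throughput = L / cycle = 12000 / 2.06e-06 = 5.83 Gbps.

5.83 Gbps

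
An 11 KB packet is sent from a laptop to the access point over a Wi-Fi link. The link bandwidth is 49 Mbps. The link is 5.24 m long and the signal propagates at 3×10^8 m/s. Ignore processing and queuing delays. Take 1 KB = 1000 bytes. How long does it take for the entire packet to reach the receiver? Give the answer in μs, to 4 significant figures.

1796 μs

L = 88000 bits.
Transmission delay = L/R = 88000 / 49000000 = 1795.92 μs.
Propagation delay = d/s = 5.24 m / 300000000 m/s = 0.0174667 μs.
Total = 1796 μs.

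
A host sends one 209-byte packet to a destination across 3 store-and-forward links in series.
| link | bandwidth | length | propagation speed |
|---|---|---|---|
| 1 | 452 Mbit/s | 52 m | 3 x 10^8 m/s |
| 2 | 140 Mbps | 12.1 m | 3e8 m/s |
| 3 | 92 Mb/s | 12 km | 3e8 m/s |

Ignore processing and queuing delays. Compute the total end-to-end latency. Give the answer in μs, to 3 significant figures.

L = 209 × 8 = 1672 bits.
Transmission delays (L/R per hop): 3.69912, 11.9429, 18.1739 μs; sum = 33.8159 μs.
Propagation delays (d/s per hop): 0.173333, 0.0403333, 40 μs; sum = 40.2137 μs.
End-to-end = 74.0 μs.

74.0 μs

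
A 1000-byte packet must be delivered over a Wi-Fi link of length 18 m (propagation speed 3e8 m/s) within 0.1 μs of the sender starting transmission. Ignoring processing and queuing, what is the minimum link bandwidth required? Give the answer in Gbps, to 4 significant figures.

200.0 Gbps

L = 8000 bits.
Propagation delay = 18 / 300000000 = 0.06 μs.
Transmission budget = 0.1 − 0.06 = 0.04 μs.
R ≥ L / t_tx = 8000 bits / 4e-08 s = 200.0 Gbps.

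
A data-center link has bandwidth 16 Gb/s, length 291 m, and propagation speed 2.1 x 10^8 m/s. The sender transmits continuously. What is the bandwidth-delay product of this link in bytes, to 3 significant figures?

Propagation delay = 291 / 210000000 = 1.38571e-06 s.
BDP = R × t_prop = 16000000000 × 1.38571e-06 = 22171.4 bits.
In bytes: 22171.4/8 = 2770 bytes.

2770 bytes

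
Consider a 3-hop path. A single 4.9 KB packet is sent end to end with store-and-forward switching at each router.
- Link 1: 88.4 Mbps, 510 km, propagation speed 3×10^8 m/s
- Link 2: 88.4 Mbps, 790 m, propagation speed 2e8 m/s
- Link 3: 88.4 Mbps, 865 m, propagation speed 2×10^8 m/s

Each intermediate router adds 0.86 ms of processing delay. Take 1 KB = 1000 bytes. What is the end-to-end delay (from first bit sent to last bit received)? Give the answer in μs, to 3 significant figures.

4760 μs

L = 39200 bits.
Transmission delay per hop = L/R = 39200/88400000 = 443.439 μs; 3 hops → 1330.32 μs.
Propagation delays (d/s per hop): 1700, 3.95, 4.325 μs; sum = 1708.28 μs.
Processing at 2 router(s): 2 × 0.86 ms = 1720 μs.
End-to-end = 4760 μs.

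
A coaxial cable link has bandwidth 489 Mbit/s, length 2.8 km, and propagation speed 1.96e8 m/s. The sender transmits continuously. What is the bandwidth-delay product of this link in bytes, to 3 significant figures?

873 bytes

Propagation delay = 2800 / 196000000 = 1.42857e-05 s.
BDP = R × t_prop = 489000000 × 1.42857e-05 = 6985.71 bits.
In bytes: 6985.71/8 = 873 bytes.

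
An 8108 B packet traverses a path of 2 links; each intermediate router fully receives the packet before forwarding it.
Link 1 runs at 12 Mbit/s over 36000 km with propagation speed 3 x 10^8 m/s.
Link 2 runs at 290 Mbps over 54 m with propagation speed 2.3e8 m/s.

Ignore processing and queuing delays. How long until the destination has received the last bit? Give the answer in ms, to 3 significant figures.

L = 8108 × 8 = 64864 bits.
Transmission delays (L/R per hop): 5.40533, 0.223669 ms; sum = 5.629 ms.
Propagation delays (d/s per hop): 120, 0.000234783 ms; sum = 120 ms.
End-to-end = 126 ms.

126 ms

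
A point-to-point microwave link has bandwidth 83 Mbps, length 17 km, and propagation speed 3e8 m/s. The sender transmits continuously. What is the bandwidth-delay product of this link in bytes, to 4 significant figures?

Propagation delay = 17000 / 300000000 = 5.66667e-05 s.
BDP = R × t_prop = 83000000 × 5.66667e-05 = 4703.33 bits.
In bytes: 4703.33/8 = 587.9 bytes.

587.9 bytes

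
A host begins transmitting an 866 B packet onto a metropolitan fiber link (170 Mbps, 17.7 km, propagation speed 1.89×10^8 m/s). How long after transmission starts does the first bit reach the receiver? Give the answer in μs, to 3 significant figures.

First bit experiences only propagation delay: d/s = 17700/189000000 = 93.7 μs.

93.7 μs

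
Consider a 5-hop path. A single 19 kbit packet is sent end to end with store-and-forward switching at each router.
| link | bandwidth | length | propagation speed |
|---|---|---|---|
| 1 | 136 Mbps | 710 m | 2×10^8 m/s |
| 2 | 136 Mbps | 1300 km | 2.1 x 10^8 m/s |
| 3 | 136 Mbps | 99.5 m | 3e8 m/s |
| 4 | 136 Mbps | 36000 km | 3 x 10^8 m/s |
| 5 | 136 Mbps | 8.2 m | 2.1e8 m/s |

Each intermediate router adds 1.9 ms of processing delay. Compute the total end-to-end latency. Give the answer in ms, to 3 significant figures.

L = 19000 bits.
Transmission delay per hop = L/R = 19000/136000000 = 0.139706 ms; 5 hops → 0.698529 ms.
Propagation delays (d/s per hop): 0.00355, 6.19048, 0.000331667, 120, 3.90476e-05 ms; sum = 126.194 ms.
Processing at 4 router(s): 4 × 1.9 ms = 7.6 ms.
End-to-end = 134 ms.

134 ms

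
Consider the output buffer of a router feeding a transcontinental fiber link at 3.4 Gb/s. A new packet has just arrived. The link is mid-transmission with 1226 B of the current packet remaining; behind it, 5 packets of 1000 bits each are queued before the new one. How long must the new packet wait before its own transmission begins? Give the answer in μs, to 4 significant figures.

Each queued packet: L/R = 1000/3400000000 = 0.294118 μs.
5 queued → 1.47059 μs.
Plus remaining 9808 bits of current packet: 2.88471 μs.
Queuing delay = 4.355 μs.

4.355 μs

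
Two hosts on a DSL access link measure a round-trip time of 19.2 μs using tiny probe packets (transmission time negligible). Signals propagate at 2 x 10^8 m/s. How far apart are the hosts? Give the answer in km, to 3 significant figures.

1.92 km

One-way propagation = RTT/2 = 9.6 μs.
d = s × t = 200000000 × 9.6e-06 = 1.92 km.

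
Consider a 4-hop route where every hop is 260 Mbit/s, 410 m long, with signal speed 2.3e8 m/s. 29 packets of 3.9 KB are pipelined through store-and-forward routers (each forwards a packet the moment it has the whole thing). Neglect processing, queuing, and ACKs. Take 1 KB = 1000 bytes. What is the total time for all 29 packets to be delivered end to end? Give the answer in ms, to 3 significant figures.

3.85 ms

Per-hop transmission t_tx = L/R = 31200/260000000 = 0.12 ms.
Per-hop propagation t_prop = 410/2.3e+08 = 0.00178261 ms.
Pipeline fill: first packet needs 4·t_tx to clear all hops; remaining 28 packets each add one t_tx.
Total = (4+29-1)·t_tx + 4·t_prop = 32·0.12 + 4·0.00178261 = 3.85 ms.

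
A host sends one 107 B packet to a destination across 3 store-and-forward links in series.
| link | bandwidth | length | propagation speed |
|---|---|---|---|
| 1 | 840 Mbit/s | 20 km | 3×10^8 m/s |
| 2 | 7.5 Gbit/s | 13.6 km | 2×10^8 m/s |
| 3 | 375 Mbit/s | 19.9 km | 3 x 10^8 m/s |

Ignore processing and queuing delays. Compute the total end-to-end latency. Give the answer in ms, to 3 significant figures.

L = 107 × 8 = 856 bits.
Transmission delays (L/R per hop): 0.00101905, 0.000114133, 0.00228267 ms; sum = 0.00341585 ms.
Propagation delays (d/s per hop): 0.0666667, 0.068, 0.0663333 ms; sum = 0.201 ms.
End-to-end = 0.204 ms.

0.204 ms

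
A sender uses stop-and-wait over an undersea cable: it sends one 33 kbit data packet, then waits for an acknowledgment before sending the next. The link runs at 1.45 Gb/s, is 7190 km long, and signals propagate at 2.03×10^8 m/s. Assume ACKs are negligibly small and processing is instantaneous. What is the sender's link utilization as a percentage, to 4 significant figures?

0.03212 %

t_tx = L/R = 33000/1450000000 = 2.27586e-05 s.
t_prop = 7190000/2.03e+08 = 0.0354187 s; RTT = 0.0708374 s.
Cycle = t_tx + RTT = 0.0708602 s.
Utilization = t_tx / cycle = 2.27586e-05/0.0708602 = 0.03212 %.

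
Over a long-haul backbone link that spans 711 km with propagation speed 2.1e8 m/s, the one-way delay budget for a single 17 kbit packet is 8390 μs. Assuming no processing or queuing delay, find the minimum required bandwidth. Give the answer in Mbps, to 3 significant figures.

3.40 Mbps

Propagation delay = 711000 / 210000000 = 3385.71 μs.
Transmission budget = 8390 − 3385.71 = 5004.29 μs.
R ≥ L / t_tx = 17000 bits / 0.00500429 s = 3.40 Mbps.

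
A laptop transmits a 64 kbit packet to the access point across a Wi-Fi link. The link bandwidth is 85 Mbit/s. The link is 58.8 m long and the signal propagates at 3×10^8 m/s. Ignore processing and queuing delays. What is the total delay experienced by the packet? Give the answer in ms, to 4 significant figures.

0.7531 ms

L = 64000 bits.
Transmission delay = L/R = 64000 / 85000000 = 0.752941 ms.
Propagation delay = d/s = 58.8 m / 300000000 m/s = 0.000196 ms.
Total = 0.7531 ms.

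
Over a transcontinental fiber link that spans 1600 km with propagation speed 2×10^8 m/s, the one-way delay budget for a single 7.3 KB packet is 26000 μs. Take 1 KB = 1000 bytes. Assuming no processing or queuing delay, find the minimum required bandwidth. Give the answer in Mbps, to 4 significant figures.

3.244 Mbps

L = 58400 bits.
Propagation delay = 1600000 / 200000000 = 8000 μs.
Transmission budget = 26000 − 8000 = 18000 μs.
R ≥ L / t_tx = 58400 bits / 0.018 s = 3.244 Mbps.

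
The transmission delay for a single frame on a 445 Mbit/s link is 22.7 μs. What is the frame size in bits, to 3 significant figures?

L = R × t_tx = 445000000 b/s × 2.27e-05 s = 10101.5 bits.

10100 bits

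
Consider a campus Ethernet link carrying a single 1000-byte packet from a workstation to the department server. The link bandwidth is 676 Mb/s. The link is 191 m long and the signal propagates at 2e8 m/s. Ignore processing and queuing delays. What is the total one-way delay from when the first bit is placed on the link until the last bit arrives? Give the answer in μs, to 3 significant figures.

L = 1000 × 8 = 8000 bits.
Transmission delay = L/R = 8000 / 676000000 = 11.8343 μs.
Propagation delay = d/s = 191 m / 200000000 m/s = 0.955 μs.
Total = 12.8 μs.

12.8 μs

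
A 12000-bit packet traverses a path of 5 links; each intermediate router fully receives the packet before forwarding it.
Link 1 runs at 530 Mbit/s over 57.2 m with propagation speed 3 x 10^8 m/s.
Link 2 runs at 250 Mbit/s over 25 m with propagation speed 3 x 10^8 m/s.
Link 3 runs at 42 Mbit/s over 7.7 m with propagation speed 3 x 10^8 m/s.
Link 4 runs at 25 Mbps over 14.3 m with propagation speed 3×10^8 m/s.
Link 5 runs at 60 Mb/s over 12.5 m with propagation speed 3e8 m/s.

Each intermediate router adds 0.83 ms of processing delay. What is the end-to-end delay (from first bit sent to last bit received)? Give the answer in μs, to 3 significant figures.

4360 μs

Transmission delays (L/R per hop): 22.6415, 48, 285.714, 480, 200 μs; sum = 1036.36 μs.
Propagation delays (d/s per hop): 0.190667, 0.0833333, 0.0256667, 0.0476667, 0.0416667 μs; sum = 0.389 μs.
Processing at 4 router(s): 4 × 0.83 ms = 3320 μs.
End-to-end = 4360 μs.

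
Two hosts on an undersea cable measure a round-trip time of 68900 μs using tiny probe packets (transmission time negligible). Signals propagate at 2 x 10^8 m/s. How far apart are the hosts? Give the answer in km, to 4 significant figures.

One-way propagation = RTT/2 = 34450 μs.
d = s × t = 200000000 × 0.03445 = 6890 km.

6890 km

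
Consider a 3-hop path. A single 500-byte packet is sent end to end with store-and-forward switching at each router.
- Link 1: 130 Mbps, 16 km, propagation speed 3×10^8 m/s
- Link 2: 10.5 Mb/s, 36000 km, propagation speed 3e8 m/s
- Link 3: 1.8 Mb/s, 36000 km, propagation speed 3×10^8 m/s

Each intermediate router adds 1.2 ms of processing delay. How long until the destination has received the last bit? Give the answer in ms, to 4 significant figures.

L = 500 × 8 = 4000 bits.
Transmission delays (L/R per hop): 0.0307692, 0.380952, 2.22222 ms; sum = 2.63394 ms.
Propagation delays (d/s per hop): 0.0533333, 120, 120 ms; sum = 240.053 ms.
Processing at 2 router(s): 2 × 1.2 ms = 2.4 ms.
End-to-end = 245.1 ms.

245.1 ms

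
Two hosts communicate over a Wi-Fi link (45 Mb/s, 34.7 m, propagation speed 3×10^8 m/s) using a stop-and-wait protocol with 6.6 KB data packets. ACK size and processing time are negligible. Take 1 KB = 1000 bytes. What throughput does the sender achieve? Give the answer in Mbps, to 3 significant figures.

45.0 Mbps

t_tx = L/R = 52800/45000000 = 0.00117333 s.
t_prop = 34.7/300000000 = 1.15667e-07 s; RTT = 2.31333e-07 s.
Cycle = t_tx + RTT = 0.00117356 s.
Throughput = L / cycle = 52800 / 0.00117356 = 45.0 Mbps.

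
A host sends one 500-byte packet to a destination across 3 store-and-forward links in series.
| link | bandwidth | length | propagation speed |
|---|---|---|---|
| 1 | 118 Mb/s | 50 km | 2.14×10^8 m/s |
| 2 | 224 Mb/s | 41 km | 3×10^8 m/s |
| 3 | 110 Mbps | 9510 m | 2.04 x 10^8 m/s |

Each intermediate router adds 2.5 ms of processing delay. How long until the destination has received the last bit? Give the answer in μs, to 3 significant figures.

5510 μs

L = 500 × 8 = 4000 bits.
Transmission delays (L/R per hop): 33.8983, 17.8571, 36.3636 μs; sum = 88.1191 μs.
Propagation delays (d/s per hop): 233.645, 136.667, 46.6176 μs; sum = 416.929 μs.
Processing at 2 router(s): 2 × 2.5 ms = 5000 μs.
End-to-end = 5510 μs.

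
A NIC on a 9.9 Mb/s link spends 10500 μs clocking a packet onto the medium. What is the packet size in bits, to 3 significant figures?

104000 bits

L = R × t_tx = 9900000 b/s × 0.0105 s = 103950 bits.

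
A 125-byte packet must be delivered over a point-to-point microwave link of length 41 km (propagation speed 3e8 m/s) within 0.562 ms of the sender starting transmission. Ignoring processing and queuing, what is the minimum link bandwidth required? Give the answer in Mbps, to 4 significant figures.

2.351 Mbps

L = 1000 bits.
Propagation delay = 41000 / 300000000 = 0.136667 ms.
Transmission budget = 0.562 − 0.136667 = 0.425333 ms.
R ≥ L / t_tx = 1000 bits / 0.000425333 s = 2.351 Mbps.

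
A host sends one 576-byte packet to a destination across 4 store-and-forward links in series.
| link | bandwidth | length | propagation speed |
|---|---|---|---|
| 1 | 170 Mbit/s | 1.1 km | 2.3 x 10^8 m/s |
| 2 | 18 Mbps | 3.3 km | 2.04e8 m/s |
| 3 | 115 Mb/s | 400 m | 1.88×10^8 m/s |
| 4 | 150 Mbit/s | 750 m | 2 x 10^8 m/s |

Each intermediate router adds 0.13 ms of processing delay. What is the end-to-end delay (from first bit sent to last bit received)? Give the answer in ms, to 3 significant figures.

L = 576 × 8 = 4608 bits.
Transmission delays (L/R per hop): 0.0271059, 0.256, 0.0400696, 0.03072 ms; sum = 0.353895 ms.
Propagation delays (d/s per hop): 0.00478261, 0.0161765, 0.00212766, 0.00375 ms; sum = 0.0268367 ms.
Processing at 3 router(s): 3 × 0.13 ms = 0.39 ms.
End-to-end = 0.771 ms.

0.771 ms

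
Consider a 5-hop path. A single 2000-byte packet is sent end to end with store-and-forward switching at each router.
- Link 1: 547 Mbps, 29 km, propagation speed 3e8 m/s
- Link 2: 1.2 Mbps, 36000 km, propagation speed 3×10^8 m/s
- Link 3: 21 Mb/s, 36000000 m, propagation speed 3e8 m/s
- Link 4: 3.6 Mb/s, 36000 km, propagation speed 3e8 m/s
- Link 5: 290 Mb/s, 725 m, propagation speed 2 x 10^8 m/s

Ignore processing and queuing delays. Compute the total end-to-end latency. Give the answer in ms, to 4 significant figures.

378.7 ms

L = 2000 × 8 = 16000 bits.
Transmission delays (L/R per hop): 0.0292505, 13.3333, 0.761905, 4.44444, 0.0551724 ms; sum = 18.6241 ms.
Propagation delays (d/s per hop): 0.0966667, 120, 120, 120, 0.003625 ms; sum = 360.1 ms.
End-to-end = 378.7 ms.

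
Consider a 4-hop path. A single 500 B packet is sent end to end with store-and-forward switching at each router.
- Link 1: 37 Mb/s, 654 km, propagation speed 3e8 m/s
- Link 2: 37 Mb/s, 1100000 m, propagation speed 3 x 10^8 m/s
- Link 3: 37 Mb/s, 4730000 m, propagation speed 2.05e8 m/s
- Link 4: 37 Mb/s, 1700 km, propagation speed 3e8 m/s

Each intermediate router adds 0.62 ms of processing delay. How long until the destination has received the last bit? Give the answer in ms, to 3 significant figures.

L = 500 × 8 = 4000 bits.
Transmission delay per hop = L/R = 4000/37000000 = 0.108108 ms; 4 hops → 0.432432 ms.
Propagation delays (d/s per hop): 2.18, 3.66667, 23.0732, 5.66667 ms; sum = 34.5865 ms.
Processing at 3 router(s): 3 × 0.62 ms = 1.86 ms.
End-to-end = 36.9 ms.

36.9 ms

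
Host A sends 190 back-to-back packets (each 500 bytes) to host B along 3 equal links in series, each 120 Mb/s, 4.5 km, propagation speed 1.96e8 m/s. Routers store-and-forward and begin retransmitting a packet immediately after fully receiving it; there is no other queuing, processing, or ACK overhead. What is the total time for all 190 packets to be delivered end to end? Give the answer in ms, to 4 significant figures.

6.469 ms

Per-hop transmission t_tx = L/R = 4000/120000000 = 0.0333333 ms.
Per-hop propagation t_prop = 4500/196000000 = 0.0229592 ms.
Pipeline fill: first packet needs 3·t_tx to clear all hops; remaining 189 packets each add one t_tx.
Total = (3+190-1)·t_tx + 3·t_prop = 192·0.0333333 + 3·0.0229592 = 6.469 ms.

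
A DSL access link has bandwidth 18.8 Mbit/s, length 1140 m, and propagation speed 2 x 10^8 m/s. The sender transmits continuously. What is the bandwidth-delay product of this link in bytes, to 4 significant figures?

Propagation delay = 1140 / 200000000 = 5.7e-06 s.
BDP = R × t_prop = 18800000 × 5.7e-06 = 107.16 bits.
In bytes: 107.16/8 = 13.40 bytes.

13.40 bytes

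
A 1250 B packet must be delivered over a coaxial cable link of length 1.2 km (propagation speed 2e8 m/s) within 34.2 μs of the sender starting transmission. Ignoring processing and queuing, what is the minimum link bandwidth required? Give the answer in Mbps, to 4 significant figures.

L = 10000 bits.
Propagation delay = 1200 / 200000000 = 6 μs.
Transmission budget = 34.2 − 6 = 28.2 μs.
R ≥ L / t_tx = 10000 bits / 2.82e-05 s = 354.6 Mbps.

354.6 Mbps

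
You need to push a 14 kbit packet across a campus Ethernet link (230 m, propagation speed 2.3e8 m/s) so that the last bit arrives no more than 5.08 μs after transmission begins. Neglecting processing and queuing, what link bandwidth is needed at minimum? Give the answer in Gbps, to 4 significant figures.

3.431 Gbps

Propagation delay = 230 / 2.3e+08 = 1 μs.
Transmission budget = 5.08 − 1 = 4.08 μs.
R ≥ L / t_tx = 14000 bits / 4.08e-06 s = 3.431 Gbps.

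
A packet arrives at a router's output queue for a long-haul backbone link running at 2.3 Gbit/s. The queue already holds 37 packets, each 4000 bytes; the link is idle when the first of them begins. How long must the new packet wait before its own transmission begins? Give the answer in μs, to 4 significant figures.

514.8 μs

Each queued packet: L/R = 32000/2300000000 = 13.913 μs.
37 queued → 514.783 μs.
Queuing delay = 514.8 μs.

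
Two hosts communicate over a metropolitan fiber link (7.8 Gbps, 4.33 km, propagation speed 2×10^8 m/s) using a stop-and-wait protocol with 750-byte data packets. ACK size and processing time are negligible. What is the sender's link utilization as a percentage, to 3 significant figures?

t_tx = L/R = 6000/7800000000 = 7.69231e-07 s.
t_prop = 4330/200000000 = 2.165e-05 s; RTT = 4.33e-05 s.
Cycle = t_tx + RTT = 4.40692e-05 s.
Utilization = t_tx / cycle = 7.69231e-07/4.40692e-05 = 1.75 %.

1.75 %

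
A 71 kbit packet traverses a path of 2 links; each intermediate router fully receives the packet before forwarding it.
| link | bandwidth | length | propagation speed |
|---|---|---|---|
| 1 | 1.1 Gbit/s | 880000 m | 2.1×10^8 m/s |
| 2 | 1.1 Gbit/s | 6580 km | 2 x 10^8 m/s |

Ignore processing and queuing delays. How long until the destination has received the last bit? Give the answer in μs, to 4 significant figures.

L = 71000 bits.
Transmission delay per hop = L/R = 71000/1100000000 = 64.5455 μs; 2 hops → 129.091 μs.
Propagation delays (d/s per hop): 4190.48, 32900 μs; sum = 37090.5 μs.
End-to-end = 37220 μs.

37220 μs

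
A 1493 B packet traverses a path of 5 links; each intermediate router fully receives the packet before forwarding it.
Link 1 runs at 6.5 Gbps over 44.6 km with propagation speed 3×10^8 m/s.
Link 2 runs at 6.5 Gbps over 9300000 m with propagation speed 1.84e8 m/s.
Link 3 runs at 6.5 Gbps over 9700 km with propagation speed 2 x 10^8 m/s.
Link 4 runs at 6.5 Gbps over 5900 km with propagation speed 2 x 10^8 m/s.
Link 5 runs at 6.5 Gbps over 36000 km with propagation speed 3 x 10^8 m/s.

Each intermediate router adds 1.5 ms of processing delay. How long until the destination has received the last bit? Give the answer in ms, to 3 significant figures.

255 ms

L = 1493 × 8 = 11944 bits.
Transmission delay per hop = L/R = 11944/6500000000 = 0.00183754 ms; 5 hops → 0.00918769 ms.
Propagation delays (d/s per hop): 0.148667, 50.5435, 48.5, 29.5, 120 ms; sum = 248.692 ms.
Processing at 4 router(s): 4 × 1.5 ms = 6 ms.
End-to-end = 255 ms.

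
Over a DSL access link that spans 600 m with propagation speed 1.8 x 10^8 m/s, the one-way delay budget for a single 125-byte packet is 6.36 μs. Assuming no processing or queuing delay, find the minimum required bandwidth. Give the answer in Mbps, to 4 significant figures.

L = 1000 bits.
Propagation delay = 600 / 180000000 = 3.33333 μs.
Transmission budget = 6.36 − 3.33333 = 3.02667 μs.
R ≥ L / t_tx = 1000 bits / 3.02667e-06 s = 330.4 Mbps.

330.4 Mbps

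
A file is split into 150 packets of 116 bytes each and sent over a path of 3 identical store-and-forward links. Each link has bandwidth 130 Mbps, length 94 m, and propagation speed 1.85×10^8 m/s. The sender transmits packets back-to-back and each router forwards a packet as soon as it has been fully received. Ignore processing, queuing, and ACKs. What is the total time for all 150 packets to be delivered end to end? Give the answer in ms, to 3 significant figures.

Per-hop transmission t_tx = L/R = 928/130000000 = 0.00713846 ms.
Per-hop propagation t_prop = 94/185000000 = 0.000508108 ms.
Pipeline fill: first packet needs 3·t_tx to clear all hops; remaining 149 packets each add one t_tx.
Total = (3+150-1)·t_tx + 3·t_prop = 152·0.00713846 + 3·0.000508108 = 1.09 ms.

1.09 ms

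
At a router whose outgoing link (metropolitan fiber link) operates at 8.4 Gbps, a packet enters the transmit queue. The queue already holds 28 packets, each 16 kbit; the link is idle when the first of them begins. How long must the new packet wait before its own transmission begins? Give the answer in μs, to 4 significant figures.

Each queued packet: L/R = 16000/8400000000 = 1.90476 μs.
28 queued → 53.3333 μs.
Queuing delay = 53.33 μs.

53.33 μs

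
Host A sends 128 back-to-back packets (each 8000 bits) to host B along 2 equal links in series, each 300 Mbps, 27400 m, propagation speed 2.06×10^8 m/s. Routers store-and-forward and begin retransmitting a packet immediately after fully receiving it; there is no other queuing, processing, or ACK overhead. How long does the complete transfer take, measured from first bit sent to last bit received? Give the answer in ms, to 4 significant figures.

Per-hop transmission t_tx = L/R = 8000/300000000 = 0.0266667 ms.
Per-hop propagation t_prop = 27400/206000000 = 0.13301 ms.
Pipeline fill: first packet needs 2·t_tx to clear all hops; remaining 127 packets each add one t_tx.
Total = (2+128-1)·t_tx + 2·t_prop = 129·0.0266667 + 2·0.13301 = 3.706 ms.

3.706 ms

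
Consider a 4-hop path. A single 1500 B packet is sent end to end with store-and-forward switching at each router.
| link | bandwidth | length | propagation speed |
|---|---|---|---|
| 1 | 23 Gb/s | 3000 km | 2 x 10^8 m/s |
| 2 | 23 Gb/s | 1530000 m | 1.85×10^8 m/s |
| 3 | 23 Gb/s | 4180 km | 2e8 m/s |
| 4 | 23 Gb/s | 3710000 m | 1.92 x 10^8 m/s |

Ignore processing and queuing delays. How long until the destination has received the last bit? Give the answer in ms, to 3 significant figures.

L = 1500 × 8 = 12000 bits.
Transmission delay per hop = L/R = 12000/23000000000 = 0.000521739 ms; 4 hops → 0.00208696 ms.
Propagation delays (d/s per hop): 15, 8.27027, 20.9, 19.3229 ms; sum = 63.4932 ms.
End-to-end = 63.5 ms.

63.5 ms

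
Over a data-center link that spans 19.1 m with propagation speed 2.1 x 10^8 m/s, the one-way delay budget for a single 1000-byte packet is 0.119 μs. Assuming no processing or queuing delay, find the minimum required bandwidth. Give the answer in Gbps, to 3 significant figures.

L = 8000 bits.
Propagation delay = 19.1 / 210000000 = 0.0909524 μs.
Transmission budget = 0.119 − 0.0909524 = 0.0280476 μs.
R ≥ L / t_tx = 8000 bits / 2.80476e-08 s = 285 Gbps.

285 Gbps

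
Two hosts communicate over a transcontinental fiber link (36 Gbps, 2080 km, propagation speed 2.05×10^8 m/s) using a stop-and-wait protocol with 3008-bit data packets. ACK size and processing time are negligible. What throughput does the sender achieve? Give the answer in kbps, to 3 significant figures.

148 kbps

t_tx = L/R = 3008/36000000000 = 8.35556e-08 s.
t_prop = 2080000/2.05e+08 = 0.0101463 s; RTT = 0.0202927 s.
Cycle = t_tx + RTT = 0.0202928 s.
Throughput = L / cycle = 3008 / 0.0202928 = 148 kbps.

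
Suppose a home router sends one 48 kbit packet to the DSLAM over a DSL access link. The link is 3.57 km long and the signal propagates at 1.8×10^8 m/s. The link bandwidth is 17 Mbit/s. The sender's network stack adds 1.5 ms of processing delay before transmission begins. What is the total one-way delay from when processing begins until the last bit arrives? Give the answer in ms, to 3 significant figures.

4.34 ms

L = 48000 bits.
Transmission delay = L/R = 48000 / 17000000 = 2.82353 ms.
Propagation delay = d/s = 3570 m / 180000000 m/s = 0.0198333 ms.
Plus processing delay 1.5 ms = 1.5 ms.
Total = 4.34 ms.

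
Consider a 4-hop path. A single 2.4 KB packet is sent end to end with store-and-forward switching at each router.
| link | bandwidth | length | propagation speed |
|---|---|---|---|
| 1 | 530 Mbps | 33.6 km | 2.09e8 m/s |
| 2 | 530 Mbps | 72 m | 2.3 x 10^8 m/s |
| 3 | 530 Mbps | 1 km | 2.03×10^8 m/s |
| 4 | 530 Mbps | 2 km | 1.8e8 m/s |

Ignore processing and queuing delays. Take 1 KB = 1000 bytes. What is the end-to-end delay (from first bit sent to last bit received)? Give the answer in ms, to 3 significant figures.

L = 19200 bits.
Transmission delay per hop = L/R = 19200/530000000 = 0.0362264 ms; 4 hops → 0.144906 ms.
Propagation delays (d/s per hop): 0.160766, 0.000313043, 0.00492611, 0.0111111 ms; sum = 0.177116 ms.
End-to-end = 0.322 ms.

0.322 ms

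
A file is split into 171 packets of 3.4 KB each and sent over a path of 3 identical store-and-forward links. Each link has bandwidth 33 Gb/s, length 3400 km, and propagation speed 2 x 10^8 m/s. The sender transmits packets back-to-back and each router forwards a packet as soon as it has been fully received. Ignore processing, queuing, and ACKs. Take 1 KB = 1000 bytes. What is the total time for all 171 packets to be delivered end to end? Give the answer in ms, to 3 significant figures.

Per-hop transmission t_tx = L/R = 27200/33000000000 = 0.000824242 ms.
Per-hop propagation t_prop = 3400000/200000000 = 17 ms.
Pipeline fill: first packet needs 3·t_tx to clear all hops; remaining 170 packets each add one t_tx.
Total = (3+171-1)·t_tx + 3·t_prop = 173·0.000824242 + 3·17 = 51.1 ms.

51.1 ms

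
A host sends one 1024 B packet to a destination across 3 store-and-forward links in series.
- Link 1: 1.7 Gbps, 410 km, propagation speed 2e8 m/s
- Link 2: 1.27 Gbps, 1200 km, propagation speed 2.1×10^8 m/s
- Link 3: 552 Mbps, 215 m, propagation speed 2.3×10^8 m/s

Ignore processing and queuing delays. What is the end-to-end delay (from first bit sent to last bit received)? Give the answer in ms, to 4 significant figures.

L = 1024 × 8 = 8192 bits.
Transmission delays (L/R per hop): 0.00481882, 0.00645039, 0.0148406 ms; sum = 0.0261098 ms.
Propagation delays (d/s per hop): 2.05, 5.71429, 0.000934783 ms; sum = 7.76522 ms.
End-to-end = 7.791 ms.

7.791 ms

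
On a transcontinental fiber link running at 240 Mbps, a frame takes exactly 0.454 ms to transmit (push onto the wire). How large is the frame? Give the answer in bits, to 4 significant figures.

L = R × t_tx = 240000000 b/s × 0.000454 s = 108960 bits.

109000 bits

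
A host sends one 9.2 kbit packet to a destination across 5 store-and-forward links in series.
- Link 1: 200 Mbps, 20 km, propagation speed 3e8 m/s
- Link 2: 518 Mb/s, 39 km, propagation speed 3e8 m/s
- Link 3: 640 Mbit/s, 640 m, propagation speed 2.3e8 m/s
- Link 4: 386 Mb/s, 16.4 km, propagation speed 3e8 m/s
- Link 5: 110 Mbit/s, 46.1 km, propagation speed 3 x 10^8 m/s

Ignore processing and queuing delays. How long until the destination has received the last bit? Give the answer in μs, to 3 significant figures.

L = 9200 bits.
Transmission delays (L/R per hop): 46, 17.7606, 14.375, 23.8342, 83.6364 μs; sum = 185.606 μs.
Propagation delays (d/s per hop): 66.6667, 130, 2.78261, 54.6667, 153.667 μs; sum = 407.783 μs.
End-to-end = 593 μs.

593 μs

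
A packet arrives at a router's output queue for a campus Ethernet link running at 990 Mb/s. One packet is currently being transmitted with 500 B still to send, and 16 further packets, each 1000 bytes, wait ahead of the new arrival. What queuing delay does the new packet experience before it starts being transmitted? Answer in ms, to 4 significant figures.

0.1333 ms

Each queued packet: L/R = 8000/990000000 = 0.00808081 ms.
16 queued → 0.129293 ms.
Plus remaining 4000 bits of current packet: 0.0040404 ms.
Queuing delay = 0.1333 ms.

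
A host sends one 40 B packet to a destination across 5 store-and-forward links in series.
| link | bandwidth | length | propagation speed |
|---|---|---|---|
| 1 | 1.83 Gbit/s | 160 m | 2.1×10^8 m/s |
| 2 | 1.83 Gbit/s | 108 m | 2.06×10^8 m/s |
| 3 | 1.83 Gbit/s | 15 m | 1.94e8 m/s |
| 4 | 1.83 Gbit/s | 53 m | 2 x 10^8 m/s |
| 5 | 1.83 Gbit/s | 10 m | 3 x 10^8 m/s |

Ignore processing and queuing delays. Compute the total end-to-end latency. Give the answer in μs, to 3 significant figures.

2.54 μs

L = 40 × 8 = 320 bits.
Transmission delay per hop = L/R = 320/1830000000 = 0.174863 μs; 5 hops → 0.874317 μs.
Propagation delays (d/s per hop): 0.761905, 0.524272, 0.0773196, 0.265, 0.0333333 μs; sum = 1.66183 μs.
End-to-end = 2.54 μs.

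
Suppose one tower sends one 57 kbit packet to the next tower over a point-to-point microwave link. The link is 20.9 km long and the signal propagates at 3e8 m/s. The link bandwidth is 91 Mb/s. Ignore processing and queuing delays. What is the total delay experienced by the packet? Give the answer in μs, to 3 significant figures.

L = 57000 bits.
Transmission delay = L/R = 57000 / 91000000 = 626.374 μs.
Propagation delay = d/s = 20900 m / 300000000 m/s = 69.6667 μs.
Total = 696 μs.

696 μs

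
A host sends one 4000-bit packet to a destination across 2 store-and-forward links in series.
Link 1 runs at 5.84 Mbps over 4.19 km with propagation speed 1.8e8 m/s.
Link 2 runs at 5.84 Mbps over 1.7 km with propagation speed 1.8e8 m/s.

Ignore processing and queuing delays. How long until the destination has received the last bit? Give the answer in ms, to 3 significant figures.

Transmission delay per hop = L/R = 4000/5840000 = 0.684932 ms; 2 hops → 1.36986 ms.
Propagation delays (d/s per hop): 0.0232778, 0.00944444 ms; sum = 0.0327222 ms.
End-to-end = 1.40 ms.

1.40 ms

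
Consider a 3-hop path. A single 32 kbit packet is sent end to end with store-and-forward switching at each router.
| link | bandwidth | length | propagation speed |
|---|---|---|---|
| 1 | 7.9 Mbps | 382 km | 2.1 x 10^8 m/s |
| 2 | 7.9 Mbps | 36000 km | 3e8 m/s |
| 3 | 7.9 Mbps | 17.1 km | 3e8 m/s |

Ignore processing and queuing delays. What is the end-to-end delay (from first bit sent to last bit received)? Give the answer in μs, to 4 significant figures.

L = 32000 bits.
Transmission delay per hop = L/R = 32000/7900000 = 4050.63 μs; 3 hops → 12151.9 μs.
Propagation delays (d/s per hop): 1819.05, 120000, 57 μs; sum = 121876 μs.
End-to-end = 134000 μs.

134000 μs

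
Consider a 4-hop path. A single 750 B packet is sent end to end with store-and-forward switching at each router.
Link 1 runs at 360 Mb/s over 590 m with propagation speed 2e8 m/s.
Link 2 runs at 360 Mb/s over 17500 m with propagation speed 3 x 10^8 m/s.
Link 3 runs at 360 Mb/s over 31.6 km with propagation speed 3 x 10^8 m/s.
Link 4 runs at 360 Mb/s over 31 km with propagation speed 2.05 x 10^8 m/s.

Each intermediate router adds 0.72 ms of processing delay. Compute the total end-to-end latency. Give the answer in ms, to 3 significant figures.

L = 750 × 8 = 6000 bits.
Transmission delay per hop = L/R = 6000/360000000 = 0.0166667 ms; 4 hops → 0.0666667 ms.
Propagation delays (d/s per hop): 0.00295, 0.0583333, 0.105333, 0.15122 ms; sum = 0.317836 ms.
Processing at 3 router(s): 3 × 0.72 ms = 2.16 ms.
End-to-end = 2.54 ms.

2.54 ms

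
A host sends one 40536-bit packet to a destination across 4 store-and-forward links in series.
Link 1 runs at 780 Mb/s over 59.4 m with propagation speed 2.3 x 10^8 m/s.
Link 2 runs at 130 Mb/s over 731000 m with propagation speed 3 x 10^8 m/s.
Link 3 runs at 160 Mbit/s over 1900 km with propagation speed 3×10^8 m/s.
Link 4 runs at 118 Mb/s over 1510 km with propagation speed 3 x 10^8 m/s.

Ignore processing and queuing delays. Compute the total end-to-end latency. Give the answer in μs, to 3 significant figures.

Transmission delays (L/R per hop): 51.9692, 311.815, 253.35, 343.525 μs; sum = 960.66 μs.
Propagation delays (d/s per hop): 0.258261, 2436.67, 6333.33, 5033.33 μs; sum = 13803.6 μs.
End-to-end = 14800 μs.

14800 μs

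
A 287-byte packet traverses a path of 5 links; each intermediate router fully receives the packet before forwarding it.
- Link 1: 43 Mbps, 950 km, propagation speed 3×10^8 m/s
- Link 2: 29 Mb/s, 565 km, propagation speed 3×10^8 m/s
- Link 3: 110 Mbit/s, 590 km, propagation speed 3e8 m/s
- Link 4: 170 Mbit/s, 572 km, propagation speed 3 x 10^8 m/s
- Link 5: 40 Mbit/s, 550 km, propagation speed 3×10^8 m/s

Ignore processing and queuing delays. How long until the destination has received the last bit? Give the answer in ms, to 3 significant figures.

11.0 ms

L = 287 × 8 = 2296 bits.
Transmission delays (L/R per hop): 0.0533953, 0.0791724, 0.0208727, 0.0135059, 0.0574 ms; sum = 0.224346 ms.
Propagation delays (d/s per hop): 3.16667, 1.88333, 1.96667, 1.90667, 1.83333 ms; sum = 10.7567 ms.
End-to-end = 11.0 ms.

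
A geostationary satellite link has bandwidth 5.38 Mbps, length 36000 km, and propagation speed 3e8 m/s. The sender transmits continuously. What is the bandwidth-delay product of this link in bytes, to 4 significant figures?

Propagation delay = 36000000 / 300000000 = 0.12 s.
BDP = R × t_prop = 5380000 × 0.12 = 645600 bits.
In bytes: 645600/8 = 80700 bytes.

80700 bytes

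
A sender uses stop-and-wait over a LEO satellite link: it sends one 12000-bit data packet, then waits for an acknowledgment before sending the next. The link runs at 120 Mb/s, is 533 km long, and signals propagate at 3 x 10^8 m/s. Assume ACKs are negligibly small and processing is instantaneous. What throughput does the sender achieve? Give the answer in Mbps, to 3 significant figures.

t_tx = L/R = 12000/120000000 = 0.0001 s.
t_prop = 533000/300000000 = 0.00177667 s; RTT = 0.00355333 s.
Cycle = t_tx + RTT = 0.00365333 s.
Throughput = L / cycle = 12000 / 0.00365333 = 3.28 Mbps.

3.28 Mbps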